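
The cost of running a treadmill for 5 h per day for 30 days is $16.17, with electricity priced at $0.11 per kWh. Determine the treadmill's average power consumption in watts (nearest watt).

Energy = $16.17 ÷ $0.11/kWh = 147 kWh
Runtime = 5 h/day × 30 days = 150 h
Power = 147 kWh ÷ 150 h = 0.98 kW = 980 W

980 W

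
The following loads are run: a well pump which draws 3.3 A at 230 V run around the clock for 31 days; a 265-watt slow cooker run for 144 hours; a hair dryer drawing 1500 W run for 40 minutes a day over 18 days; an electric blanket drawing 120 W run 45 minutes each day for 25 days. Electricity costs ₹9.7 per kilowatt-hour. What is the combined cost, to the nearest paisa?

well pump: Power = 3.3 A × 230 V = 759 W = 0.759 kW
well pump: Runtime = 24 h × 31 = 744 h
well pump: 0.759 kW × 744 h = 564.696 kWh
slow cooker: 0.265 kW × 144 h = 38.16 kWh
hair dryer: Runtime = 40 min × 18 = 720 min = 12 h
hair dryer: 1.5 kW × 12 h = 18 kWh
electric blanket: Runtime = 45 min × 25 = 1125 min = 18.75 h
electric blanket: 0.12 kW × 18.75 h = 2.25 kWh
Total energy = 623.106 kWh
Cost = 623.106 × ₹9.7 = ₹6044.13

₹6044.13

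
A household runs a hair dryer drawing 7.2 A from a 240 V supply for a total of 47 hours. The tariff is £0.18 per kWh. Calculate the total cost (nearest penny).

Power = 7.2 A × 240 V = 1728 W = 1.728 kW
Energy = 1.728 kW × 47 h = 81.216 kWh
Cost = 81.216 kWh × £0.18/kWh = £14.62

£14.62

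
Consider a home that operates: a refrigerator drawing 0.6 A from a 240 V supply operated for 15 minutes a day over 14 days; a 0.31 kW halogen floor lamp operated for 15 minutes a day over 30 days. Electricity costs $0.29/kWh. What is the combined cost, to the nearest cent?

refrigerator: Power = 0.6 A × 240 V = 144 W = 0.144 kW
refrigerator: Runtime = 15 min × 14 = 210 min = 3.5 h
refrigerator: 0.144 kW × 3.5 h = 0.504 kWh
halogen floor lamp: Runtime = 15 min × 30 = 450 min = 7.5 h
halogen floor lamp: 0.31 kW × 7.5 h = 2.325 kWh
Total energy = 2.829 kWh
Cost = 2.829 × $0.29 = $0.82

$0.82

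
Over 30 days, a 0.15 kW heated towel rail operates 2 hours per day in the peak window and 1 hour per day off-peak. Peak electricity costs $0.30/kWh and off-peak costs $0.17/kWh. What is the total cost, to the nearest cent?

Peak energy = 0.15 kW × 2 h × 30 = 9 kWh
Off-peak energy = 0.15 kW × 1 h × 30 = 4.5 kWh
Cost = 9 × $0.30 + 4.5 × $0.17 = $2.7 + $0.765 = $3.47

$3.47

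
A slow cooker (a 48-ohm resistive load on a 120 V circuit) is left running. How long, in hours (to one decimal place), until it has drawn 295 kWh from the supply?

983.3 h

Power = V²/R = 120²/48 = 300 W = 0.3 kW
Hours = 295 kWh ÷ 0.3 kW = 983.3 h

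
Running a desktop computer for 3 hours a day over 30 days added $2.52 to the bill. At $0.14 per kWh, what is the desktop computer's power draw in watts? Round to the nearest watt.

200 W

Energy = $2.52 ÷ $0.14/kWh = 18 kWh
Runtime = 3 h/day × 30 days = 90 h
Power = 18 kWh ÷ 90 h = 0.2 kW = 200 W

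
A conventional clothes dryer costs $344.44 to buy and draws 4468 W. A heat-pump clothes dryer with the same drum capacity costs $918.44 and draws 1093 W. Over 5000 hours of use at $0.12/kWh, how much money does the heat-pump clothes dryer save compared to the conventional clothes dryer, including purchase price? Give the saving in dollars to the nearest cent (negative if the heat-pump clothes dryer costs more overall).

$1451.00

conventional clothes dryer: $344.44 + (4468/1000) kW × 5000 h × $0.12 = $344.44 + $2680.8 = $3025.24
heat-pump clothes dryer: $918.44 + (1093/1000) kW × 5000 h × $0.12 = $918.44 + $655.8 = $1574.24
Saving = $3025.24 − $1574.24 = $1451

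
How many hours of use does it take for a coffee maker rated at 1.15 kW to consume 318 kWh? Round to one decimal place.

276.5 h

Hours = 318 kWh ÷ 1.15 kW = 276.5 h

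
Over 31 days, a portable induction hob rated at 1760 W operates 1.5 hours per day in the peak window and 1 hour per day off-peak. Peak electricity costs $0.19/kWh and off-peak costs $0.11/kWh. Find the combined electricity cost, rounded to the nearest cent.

$21.55

Peak energy = 1.76 kW × 1.5 h × 31 = 81.84 kWh
Off-peak energy = 1.76 kW × 1 h × 31 = 54.56 kWh
Cost = 81.84 × $0.19 + 54.56 × $0.11 = $15.5496 + $6.0016 = $21.55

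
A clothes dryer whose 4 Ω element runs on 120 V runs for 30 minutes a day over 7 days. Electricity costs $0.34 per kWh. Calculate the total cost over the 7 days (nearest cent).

Power = V²/R = 120²/4 = 3600 W = 3.6 kW
Runtime = 30 min × 7 = 210 min = 3.5 h
Energy = 3.6 kW × 3.5 h = 12.6 kWh
Cost = 12.6 kWh × $0.34/kWh = $4.28

$4.28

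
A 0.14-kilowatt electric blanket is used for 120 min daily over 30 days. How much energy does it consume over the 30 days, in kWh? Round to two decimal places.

Runtime = 120 min × 30 = 3600 min = 60 h
Energy = 0.14 kW × 60 h = 8.4 kWh

8.40 kWh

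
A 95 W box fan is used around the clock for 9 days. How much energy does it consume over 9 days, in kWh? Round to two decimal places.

20.52 kWh

Runtime = 24 h × 9 = 216 h
Energy = 0.095 kW × 216 h = 20.52 kWh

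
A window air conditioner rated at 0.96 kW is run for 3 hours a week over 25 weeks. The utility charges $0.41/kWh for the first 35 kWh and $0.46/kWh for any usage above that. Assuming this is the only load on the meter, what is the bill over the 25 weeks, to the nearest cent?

$31.37

Runtime = 3 h/week × 25 weeks = 75 h
Energy = 0.96 kW × 75 h = 72 kWh
Tier 1 (0–35 kWh): 35 × $0.41 = $14.35
Above 35 kWh: 37 × $0.46 = $17.02
Bill = $31.37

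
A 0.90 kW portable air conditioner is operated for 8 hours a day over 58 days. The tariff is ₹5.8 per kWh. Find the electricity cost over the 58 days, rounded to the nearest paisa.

Runtime = 8 h/day × 58 days = 464 h
Energy = 0.9 kW × 464 h = 417.6 kWh
Cost = 417.6 kWh × ₹5.8/kWh = ₹2422.08

₹2422.08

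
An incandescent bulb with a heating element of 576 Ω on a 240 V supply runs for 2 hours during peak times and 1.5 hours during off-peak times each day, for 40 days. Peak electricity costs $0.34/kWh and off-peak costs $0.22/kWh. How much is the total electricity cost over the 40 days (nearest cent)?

$4.04

Power = V²/R = 240²/576 = 100 W = 0.1 kW
Peak energy = 0.1 kW × 2 h × 40 = 8 kWh
Off-peak energy = 0.1 kW × 1.5 h × 40 = 6 kWh
Cost = 8 × $0.34 + 6 × $0.22 = $2.72 + $1.32 = $4.04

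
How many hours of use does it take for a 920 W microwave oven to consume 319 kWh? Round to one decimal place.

Hours = 319 kWh ÷ 0.92 kW = 346.7 h

346.7 h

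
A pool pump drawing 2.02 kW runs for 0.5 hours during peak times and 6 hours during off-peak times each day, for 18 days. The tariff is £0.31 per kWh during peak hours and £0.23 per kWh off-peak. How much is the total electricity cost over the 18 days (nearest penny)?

Peak energy = 2.02 kW × 0.5 h × 18 = 18.18 kWh
Off-peak energy = 2.02 kW × 6 h × 18 = 218.16 kWh
Cost = 18.18 × £0.31 + 218.16 × £0.23 = £5.6358 + £50.1768 = £55.81

£55.81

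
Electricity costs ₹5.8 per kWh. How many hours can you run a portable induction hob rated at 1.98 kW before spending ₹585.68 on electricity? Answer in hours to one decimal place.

Energy available = ₹585.68 ÷ ₹5.8/kWh = 100.9793 kWh
Hours = 100.9793 kWh ÷ 1.98 kW = 51.0 h

51.0 h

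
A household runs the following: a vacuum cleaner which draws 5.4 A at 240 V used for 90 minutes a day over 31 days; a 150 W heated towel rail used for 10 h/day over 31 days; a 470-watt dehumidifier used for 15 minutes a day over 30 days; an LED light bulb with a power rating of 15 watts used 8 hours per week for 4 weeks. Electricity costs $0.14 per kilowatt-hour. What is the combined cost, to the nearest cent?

vacuum cleaner: Power = 5.4 A × 240 V = 1296 W = 1.296 kW
vacuum cleaner: Runtime = 90 min × 31 = 2790 min = 46.5 h
vacuum cleaner: 1.296 kW × 46.5 h = 60.264 kWh
heated towel rail: Runtime = 10 h/day × 31 days = 310 h
heated towel rail: 0.15 kW × 310 h = 46.5 kWh
dehumidifier: Runtime = 15 min × 30 = 450 min = 7.5 h
dehumidifier: 0.47 kW × 7.5 h = 3.525 kWh
LED light bulb: Runtime = 8 h/week × 4 weeks = 32 h
LED light bulb: 0.015 kW × 32 h = 0.48 kWh
Total energy = 110.769 kWh
Cost = 110.769 × $0.14 = $15.51

$15.51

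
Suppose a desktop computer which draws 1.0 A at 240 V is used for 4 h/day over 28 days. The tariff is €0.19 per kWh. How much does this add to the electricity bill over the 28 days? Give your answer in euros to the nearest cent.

Power = 1.0 A × 240 V = 240 W = 0.24 kW
Runtime = 4 h/day × 28 days = 112 h
Energy = 0.24 kW × 112 h = 26.88 kWh
Cost = 26.88 kWh × €0.19/kWh = €5.11

€5.11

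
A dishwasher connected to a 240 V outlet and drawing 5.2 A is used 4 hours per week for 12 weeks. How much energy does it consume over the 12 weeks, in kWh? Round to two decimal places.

Power = 5.2 A × 240 V = 1248 W = 1.248 kW
Runtime = 4 h/week × 12 weeks = 48 h
Energy = 1.248 kW × 48 h = 59.904 kWh ≈ 59.90 kWh

59.90 kWh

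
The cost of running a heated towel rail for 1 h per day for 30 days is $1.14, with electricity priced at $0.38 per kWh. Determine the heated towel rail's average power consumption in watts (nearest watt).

Energy = $1.14 ÷ $0.38/kWh = 3 kWh
Runtime = 1 h/day × 30 days = 30 h
Power = 3 kWh ÷ 30 h = 0.1 kW = 100 W

100 W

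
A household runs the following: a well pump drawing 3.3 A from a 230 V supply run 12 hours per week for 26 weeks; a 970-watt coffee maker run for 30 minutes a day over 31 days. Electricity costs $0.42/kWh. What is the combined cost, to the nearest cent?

well pump: Power = 3.3 A × 230 V = 759 W = 0.759 kW
well pump: Runtime = 12 h/week × 26 weeks = 312 h
well pump: 0.759 kW × 312 h = 236.808 kWh
coffee maker: Runtime = 30 min × 31 = 930 min = 15.5 h
coffee maker: 0.97 kW × 15.5 h = 15.035 kWh
Total energy = 251.843 kWh
Cost = 251.843 × $0.42 = $105.77

$105.77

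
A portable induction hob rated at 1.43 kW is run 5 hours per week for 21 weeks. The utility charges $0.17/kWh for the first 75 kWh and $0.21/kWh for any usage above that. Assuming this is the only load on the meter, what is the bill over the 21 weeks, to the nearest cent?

Runtime = 5 h/week × 21 weeks = 105 h
Energy = 1.43 kW × 105 h = 150.15 kWh
Tier 1 (0–75 kWh): 75 × $0.17 = $12.75
Above 75 kWh: 75.15 × $0.21 = $15.7815
Bill = $28.53

$28.53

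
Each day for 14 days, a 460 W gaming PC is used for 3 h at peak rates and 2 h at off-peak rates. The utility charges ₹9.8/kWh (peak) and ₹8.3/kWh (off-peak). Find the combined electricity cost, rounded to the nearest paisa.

Peak energy = 0.46 kW × 3 h × 14 = 19.32 kWh
Off-peak energy = 0.46 kW × 2 h × 14 = 12.88 kWh
Cost = 19.32 × ₹9.8 + 12.88 × ₹8.3 = ₹189.336 + ₹106.904 = ₹296.24

₹296.24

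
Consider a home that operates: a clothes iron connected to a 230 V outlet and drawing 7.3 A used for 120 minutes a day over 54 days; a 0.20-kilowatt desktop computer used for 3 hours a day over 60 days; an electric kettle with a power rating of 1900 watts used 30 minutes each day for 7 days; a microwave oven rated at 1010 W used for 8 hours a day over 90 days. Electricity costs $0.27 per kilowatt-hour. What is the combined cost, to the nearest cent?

clothes iron: Power = 7.3 A × 230 V = 1679 W = 1.679 kW
clothes iron: Runtime = 120 min × 54 = 6480 min = 108 h
clothes iron: 1.679 kW × 108 h = 181.332 kWh
desktop computer: Runtime = 3 h/day × 60 days = 180 h
desktop computer: 0.2 kW × 180 h = 36 kWh
electric kettle: Runtime = 30 min × 7 = 210 min = 3.5 h
electric kettle: 1.9 kW × 3.5 h = 6.65 kWh
microwave oven: Runtime = 8 h/day × 90 days = 720 h
microwave oven: 1.01 kW × 720 h = 727.2 kWh
Total energy = 951.182 kWh
Cost = 951.182 × $0.27 = $256.82

$256.82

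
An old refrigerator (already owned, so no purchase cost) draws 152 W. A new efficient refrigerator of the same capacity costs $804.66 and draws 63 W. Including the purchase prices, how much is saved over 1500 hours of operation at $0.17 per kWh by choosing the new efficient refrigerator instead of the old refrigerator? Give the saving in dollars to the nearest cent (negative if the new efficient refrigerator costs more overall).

old refrigerator: $0.00 + (152/1000) kW × 1500 h × $0.17 = $0.00 + $38.76 = $38.76
new efficient refrigerator: $804.66 + (63/1000) kW × 1500 h × $0.17 = $804.66 + $16.065 = $820.725
Saving = $38.76 − $820.725 = −$781.965 → -$781.97

-$781.97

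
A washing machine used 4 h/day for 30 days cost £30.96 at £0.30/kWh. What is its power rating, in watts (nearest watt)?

860 W

Energy = £30.96 ÷ £0.30/kWh = 103.2 kWh
Runtime = 4 h/day × 30 days = 120 h
Power = 103.2 kWh ÷ 120 h = 0.86 kW = 860 W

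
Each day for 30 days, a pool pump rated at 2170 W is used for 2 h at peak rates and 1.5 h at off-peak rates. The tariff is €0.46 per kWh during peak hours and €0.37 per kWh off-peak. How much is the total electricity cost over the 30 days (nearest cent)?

Peak energy = 2.17 kW × 2 h × 30 = 130.2 kWh
Off-peak energy = 2.17 kW × 1.5 h × 30 = 97.65 kWh
Cost = 130.2 × €0.46 + 97.65 × €0.37 = €59.892 + €36.1305 = €96.02

€96.02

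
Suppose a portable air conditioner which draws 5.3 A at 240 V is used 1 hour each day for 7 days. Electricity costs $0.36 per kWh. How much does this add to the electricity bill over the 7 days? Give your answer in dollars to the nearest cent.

$3.21

Power = 5.3 A × 240 V = 1272 W = 1.272 kW
Runtime = 1 h/day × 7 days = 7 h
Energy = 1.272 kW × 7 h = 8.904 kWh
Cost = 8.904 kWh × $0.36/kWh = $3.21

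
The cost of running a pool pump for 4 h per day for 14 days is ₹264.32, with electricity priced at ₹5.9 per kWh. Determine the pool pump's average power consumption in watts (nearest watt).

Energy = ₹264.32 ÷ ₹5.9/kWh = 44.8 kWh
Runtime = 4 h/day × 14 days = 56 h
Power = 44.8 kWh ÷ 56 h = 0.8 kW = 800 W

800 W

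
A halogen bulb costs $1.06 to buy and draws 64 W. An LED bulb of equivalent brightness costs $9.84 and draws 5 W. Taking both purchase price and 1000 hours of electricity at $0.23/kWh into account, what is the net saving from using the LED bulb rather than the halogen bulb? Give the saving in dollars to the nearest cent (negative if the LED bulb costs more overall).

$4.79

halogen bulb: $1.06 + (64/1000) kW × 1000 h × $0.23 = $1.06 + $14.72 = $15.78
LED bulb: $9.84 + (5/1000) kW × 1000 h × $0.23 = $9.84 + $1.15 = $10.99
Saving = $15.78 − $10.99 = $4.79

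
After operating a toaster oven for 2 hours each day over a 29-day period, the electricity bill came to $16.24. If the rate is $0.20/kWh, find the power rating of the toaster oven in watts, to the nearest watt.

1400 W

Energy = $16.24 ÷ $0.20/kWh = 81.2 kWh
Runtime = 2 h/day × 29 days = 58 h
Power = 81.2 kWh ÷ 58 h = 1.4 kW = 1400 W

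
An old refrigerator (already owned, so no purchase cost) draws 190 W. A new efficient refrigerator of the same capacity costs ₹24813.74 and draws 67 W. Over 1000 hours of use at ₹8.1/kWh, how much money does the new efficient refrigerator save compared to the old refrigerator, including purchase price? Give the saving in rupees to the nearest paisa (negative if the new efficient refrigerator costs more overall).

-₹23817.44

old refrigerator: ₹0.00 + (190/1000) kW × 1000 h × ₹8.1 = ₹0.00 + ₹1539 = ₹1539
new efficient refrigerator: ₹24813.74 + (67/1000) kW × 1000 h × ₹8.1 = ₹24813.74 + ₹542.7 = ₹25356.44
Saving = ₹1539 − ₹25356.44 = −₹23817.44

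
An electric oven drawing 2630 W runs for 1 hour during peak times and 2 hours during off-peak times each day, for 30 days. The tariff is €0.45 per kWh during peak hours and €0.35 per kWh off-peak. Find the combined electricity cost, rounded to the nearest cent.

€90.74

Peak energy = 2.63 kW × 1 h × 30 = 78.9 kWh
Off-peak energy = 2.63 kW × 2 h × 30 = 157.8 kWh
Cost = 78.9 × €0.45 + 157.8 × €0.35 = €35.505 + €55.23 = €90.74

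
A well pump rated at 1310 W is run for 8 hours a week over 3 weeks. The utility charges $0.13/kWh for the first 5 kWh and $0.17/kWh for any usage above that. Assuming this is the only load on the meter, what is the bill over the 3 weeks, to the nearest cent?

$5.14

Runtime = 8 h/week × 3 weeks = 24 h
Energy = 1.31 kW × 24 h = 31.44 kWh
Tier 1 (0–5 kWh): 5 × $0.13 = $0.65
Above 5 kWh: 26.44 × $0.17 = $4.4948
Bill = $5.14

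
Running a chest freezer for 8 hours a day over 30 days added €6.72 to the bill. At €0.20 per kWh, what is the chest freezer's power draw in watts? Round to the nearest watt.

Energy = €6.72 ÷ €0.20/kWh = 33.6 kWh
Runtime = 8 h/day × 30 days = 240 h
Power = 33.6 kWh ÷ 240 h = 0.14 kW = 140 W

140 W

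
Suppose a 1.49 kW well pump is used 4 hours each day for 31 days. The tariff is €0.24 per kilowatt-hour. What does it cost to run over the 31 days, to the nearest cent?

€44.34

Runtime = 4 h/day × 31 days = 124 h
Energy = 1.49 kW × 124 h = 184.76 kWh
Cost = 184.76 kWh × €0.24/kWh = €44.34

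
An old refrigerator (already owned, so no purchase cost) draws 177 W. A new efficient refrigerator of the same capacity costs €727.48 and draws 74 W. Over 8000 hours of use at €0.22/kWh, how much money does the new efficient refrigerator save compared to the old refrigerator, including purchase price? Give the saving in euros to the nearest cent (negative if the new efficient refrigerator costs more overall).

old refrigerator: €0.00 + (177/1000) kW × 8000 h × €0.22 = €0.00 + €311.52 = €311.52
new efficient refrigerator: €727.48 + (74/1000) kW × 8000 h × €0.22 = €727.48 + €130.24 = €857.72
Saving = €311.52 − €857.72 = −€546.2

-€546.20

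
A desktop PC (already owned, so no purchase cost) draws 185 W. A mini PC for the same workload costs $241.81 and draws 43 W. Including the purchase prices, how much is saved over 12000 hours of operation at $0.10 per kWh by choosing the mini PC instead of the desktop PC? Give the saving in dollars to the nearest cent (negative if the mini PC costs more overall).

desktop PC: $0.00 + (185/1000) kW × 12000 h × $0.10 = $0.00 + $222 = $222
mini PC: $241.81 + (43/1000) kW × 12000 h × $0.10 = $241.81 + $51.6 = $293.41
Saving = $222 − $293.41 = −$71.41

-$71.41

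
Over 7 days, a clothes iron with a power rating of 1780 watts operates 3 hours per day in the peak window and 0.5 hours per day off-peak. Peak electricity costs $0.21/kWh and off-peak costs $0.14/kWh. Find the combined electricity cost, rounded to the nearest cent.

$8.72

Peak energy = 1.78 kW × 3 h × 7 = 37.38 kWh
Off-peak energy = 1.78 kW × 0.5 h × 7 = 6.23 kWh
Cost = 37.38 × $0.21 + 6.23 × $0.14 = $7.8498 + $0.8722 = $8.72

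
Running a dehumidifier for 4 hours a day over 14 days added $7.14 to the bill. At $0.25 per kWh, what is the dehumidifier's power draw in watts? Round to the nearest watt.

Energy = $7.14 ÷ $0.25/kWh = 28.56 kWh
Runtime = 4 h/day × 14 days = 56 h
Power = 28.56 kWh ÷ 56 h = 0.51 kW = 510 W

510 W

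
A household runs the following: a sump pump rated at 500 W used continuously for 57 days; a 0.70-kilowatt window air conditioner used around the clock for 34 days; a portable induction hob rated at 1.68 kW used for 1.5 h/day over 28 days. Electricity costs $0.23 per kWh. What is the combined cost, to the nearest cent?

$304.92

sump pump: Runtime = 24 h × 57 = 1368 h
sump pump: 0.5 kW × 1368 h = 684 kWh
window air conditioner: Runtime = 24 h × 34 = 816 h
window air conditioner: 0.7 kW × 816 h = 571.2 kWh
portable induction hob: Runtime = 1.5 h/day × 28 days = 42 h
portable induction hob: 1.68 kW × 42 h = 70.56 kWh
Total energy = 1325.76 kWh
Cost = 1325.76 × $0.23 = $304.92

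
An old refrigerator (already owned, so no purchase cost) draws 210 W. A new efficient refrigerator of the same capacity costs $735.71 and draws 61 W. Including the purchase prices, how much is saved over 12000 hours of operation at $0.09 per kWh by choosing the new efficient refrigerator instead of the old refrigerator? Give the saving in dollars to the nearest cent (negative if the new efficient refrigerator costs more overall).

-$574.79

old refrigerator: $0.00 + (210/1000) kW × 12000 h × $0.09 = $0.00 + $226.8 = $226.8
new efficient refrigerator: $735.71 + (61/1000) kW × 12000 h × $0.09 = $735.71 + $65.88 = $801.59
Saving = $226.8 − $801.59 = −$574.79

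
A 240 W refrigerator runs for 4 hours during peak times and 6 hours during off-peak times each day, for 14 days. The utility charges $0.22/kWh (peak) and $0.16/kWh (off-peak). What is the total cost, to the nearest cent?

$6.18

Peak energy = 0.24 kW × 4 h × 14 = 13.44 kWh
Off-peak energy = 0.24 kW × 6 h × 14 = 20.16 kWh
Cost = 13.44 × $0.22 + 20.16 × $0.16 = $2.9568 + $3.2256 = $6.18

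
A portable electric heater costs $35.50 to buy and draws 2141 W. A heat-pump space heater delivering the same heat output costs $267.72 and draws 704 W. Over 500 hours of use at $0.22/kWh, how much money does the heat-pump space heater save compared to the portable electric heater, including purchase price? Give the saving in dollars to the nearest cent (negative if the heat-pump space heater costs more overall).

-$74.15

portable electric heater: $35.50 + (2141/1000) kW × 500 h × $0.22 = $35.50 + $235.51 = $271.01
heat-pump space heater: $267.72 + (704/1000) kW × 500 h × $0.22 = $267.72 + $77.44 = $345.16
Saving = $271.01 − $345.16 = −$74.15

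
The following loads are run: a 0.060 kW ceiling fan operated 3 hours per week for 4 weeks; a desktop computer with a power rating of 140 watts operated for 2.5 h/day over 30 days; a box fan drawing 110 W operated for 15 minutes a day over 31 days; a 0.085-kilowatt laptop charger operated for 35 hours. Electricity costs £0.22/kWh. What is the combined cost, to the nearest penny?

ceiling fan: Runtime = 3 h/week × 4 weeks = 12 h
ceiling fan: 0.06 kW × 12 h = 0.72 kWh
desktop computer: Runtime = 2.5 h/day × 30 days = 75 h
desktop computer: 0.14 kW × 75 h = 10.5 kWh
box fan: Runtime = 15 min × 31 = 465 min = 7.75 h
box fan: 0.11 kW × 7.75 h = 0.8525 kWh
laptop charger: 0.085 kW × 35 h = 2.975 kWh
Total energy = 15.0475 kWh
Cost = 15.0475 × £0.22 = £3.31

£3.31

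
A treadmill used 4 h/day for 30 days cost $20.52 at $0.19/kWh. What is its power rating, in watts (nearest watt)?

Energy = $20.52 ÷ $0.19/kWh = 108 kWh
Runtime = 4 h/day × 30 days = 120 h
Power = 108 kWh ÷ 120 h = 0.9 kW = 900 W

900 W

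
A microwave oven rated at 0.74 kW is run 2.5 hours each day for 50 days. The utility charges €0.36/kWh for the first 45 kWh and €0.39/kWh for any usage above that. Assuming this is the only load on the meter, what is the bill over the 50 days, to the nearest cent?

Runtime = 2.5 h/day × 50 days = 125 h
Energy = 0.74 kW × 125 h = 92.5 kWh
Tier 1 (0–45 kWh): 45 × €0.36 = €16.2
Above 45 kWh: 47.5 × €0.39 = €18.525
Bill = €34.73

€34.73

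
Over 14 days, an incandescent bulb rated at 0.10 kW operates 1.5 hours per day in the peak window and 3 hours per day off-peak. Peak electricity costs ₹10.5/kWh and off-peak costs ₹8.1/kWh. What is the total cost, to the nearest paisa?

Peak energy = 0.1 kW × 1.5 h × 14 = 2.1 kWh
Off-peak energy = 0.1 kW × 3 h × 14 = 4.2 kWh
Cost = 2.1 × ₹10.5 + 4.2 × ₹8.1 = ₹22.05 + ₹34.02 = ₹56.07

₹56.07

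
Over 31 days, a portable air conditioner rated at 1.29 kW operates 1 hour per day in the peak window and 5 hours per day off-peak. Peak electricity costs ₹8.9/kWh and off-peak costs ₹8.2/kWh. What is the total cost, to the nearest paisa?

Peak energy = 1.29 kW × 1 h × 31 = 39.99 kWh
Off-peak energy = 1.29 kW × 5 h × 31 = 199.95 kWh
Cost = 39.99 × ₹8.9 + 199.95 × ₹8.2 = ₹355.911 + ₹1639.59 = ₹1995.50

₹1995.50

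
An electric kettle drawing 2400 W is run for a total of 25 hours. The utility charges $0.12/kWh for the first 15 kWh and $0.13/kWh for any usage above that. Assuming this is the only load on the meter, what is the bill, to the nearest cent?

$7.65

Energy = 2.4 kW × 25 h = 60 kWh
Tier 1 (0–15 kWh): 15 × $0.12 = $1.8
Above 15 kWh: 45 × $0.13 = $5.85
Bill = $7.65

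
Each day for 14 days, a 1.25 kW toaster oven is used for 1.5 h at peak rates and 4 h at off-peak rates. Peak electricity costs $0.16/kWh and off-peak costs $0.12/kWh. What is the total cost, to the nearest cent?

Peak energy = 1.25 kW × 1.5 h × 14 = 26.25 kWh
Off-peak energy = 1.25 kW × 4 h × 14 = 70 kWh
Cost = 26.25 × $0.16 + 70 × $0.12 = $4.2 + $8.4 = $12.60

$12.60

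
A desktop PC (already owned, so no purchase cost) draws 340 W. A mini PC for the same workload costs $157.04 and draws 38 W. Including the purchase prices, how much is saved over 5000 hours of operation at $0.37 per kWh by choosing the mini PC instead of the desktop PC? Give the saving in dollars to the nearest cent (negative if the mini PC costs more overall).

desktop PC: $0.00 + (340/1000) kW × 5000 h × $0.37 = $0.00 + $629 = $629
mini PC: $157.04 + (38/1000) kW × 5000 h × $0.37 = $157.04 + $70.3 = $227.34
Saving = $629 − $227.34 = $401.66

$401.66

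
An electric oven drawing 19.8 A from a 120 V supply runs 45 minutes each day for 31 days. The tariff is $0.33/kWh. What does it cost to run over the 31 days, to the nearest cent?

$18.23

Power = 19.8 A × 120 V = 2376 W = 2.376 kW
Runtime = 45 min × 31 = 1395 min = 23.25 h
Energy = 2.376 kW × 23.25 h = 55.242 kWh
Cost = 55.242 kWh × $0.33/kWh = $18.23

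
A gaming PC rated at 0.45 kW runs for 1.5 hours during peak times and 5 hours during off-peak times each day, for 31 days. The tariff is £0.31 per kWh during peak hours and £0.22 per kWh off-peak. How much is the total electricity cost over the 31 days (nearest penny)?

Peak energy = 0.45 kW × 1.5 h × 31 = 20.925 kWh
Off-peak energy = 0.45 kW × 5 h × 31 = 69.75 kWh
Cost = 20.925 × £0.31 + 69.75 × £0.22 = £6.48675 + £15.345 = £21.83

£21.83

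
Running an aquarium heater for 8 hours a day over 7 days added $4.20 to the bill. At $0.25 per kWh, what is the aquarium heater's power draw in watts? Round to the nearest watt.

Energy = $4.20 ÷ $0.25/kWh = 16.8 kWh
Runtime = 8 h/day × 7 days = 56 h
Power = 16.8 kWh ÷ 56 h = 0.3 kW = 300 W

300 W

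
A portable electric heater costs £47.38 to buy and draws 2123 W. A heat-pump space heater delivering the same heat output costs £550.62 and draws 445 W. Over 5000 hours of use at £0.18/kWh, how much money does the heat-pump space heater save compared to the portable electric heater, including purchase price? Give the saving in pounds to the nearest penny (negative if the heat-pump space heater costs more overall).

£1006.96

portable electric heater: £47.38 + (2123/1000) kW × 5000 h × £0.18 = £47.38 + £1910.7 = £1958.08
heat-pump space heater: £550.62 + (445/1000) kW × 5000 h × £0.18 = £550.62 + £400.5 = £951.12
Saving = £1958.08 − £951.12 = £1006.96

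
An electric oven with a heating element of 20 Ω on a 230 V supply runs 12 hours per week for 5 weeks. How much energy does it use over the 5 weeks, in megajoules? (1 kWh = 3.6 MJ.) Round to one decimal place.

571.3 MJ

Power = V²/R = 230²/20 = 2645 W = 2.645 kW
Runtime = 12 h/week × 5 weeks = 60 h
Energy = 2.645 kW × 60 h = 158.7 kWh
= 158.7 × 3.6 MJ = 571.3 MJ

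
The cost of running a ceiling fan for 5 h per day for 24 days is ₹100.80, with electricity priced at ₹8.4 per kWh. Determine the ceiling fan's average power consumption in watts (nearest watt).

Energy = ₹100.80 ÷ ₹8.4/kWh = 12 kWh
Runtime = 5 h/day × 24 days = 120 h
Power = 12 kWh ÷ 120 h = 0.1 kW = 100 W

100 W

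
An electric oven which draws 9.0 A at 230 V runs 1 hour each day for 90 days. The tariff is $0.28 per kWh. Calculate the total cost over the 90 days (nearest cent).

$52.16

Power = 9.0 A × 230 V = 2070 W = 2.07 kW
Runtime = 1 h/day × 90 days = 90 h
Energy = 2.07 kW × 90 h = 186.3 kWh
Cost = 186.3 kWh × $0.28/kWh = $52.16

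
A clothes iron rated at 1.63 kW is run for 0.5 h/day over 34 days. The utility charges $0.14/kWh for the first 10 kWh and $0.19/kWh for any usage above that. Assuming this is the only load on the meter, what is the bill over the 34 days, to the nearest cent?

$4.76

Runtime = 0.5 h/day × 34 days = 17 h
Energy = 1.63 kW × 17 h = 27.71 kWh
Tier 1 (0–10 kWh): 10 × $0.14 = $1.4
Above 10 kWh: 17.71 × $0.19 = $3.3649
Bill = $4.76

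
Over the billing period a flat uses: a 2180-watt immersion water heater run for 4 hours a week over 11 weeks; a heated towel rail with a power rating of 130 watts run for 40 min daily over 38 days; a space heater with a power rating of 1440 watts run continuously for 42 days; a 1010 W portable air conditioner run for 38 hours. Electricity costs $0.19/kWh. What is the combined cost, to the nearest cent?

immersion water heater: Runtime = 4 h/week × 11 weeks = 44 h
immersion water heater: 2.18 kW × 44 h = 95.92 kWh
heated towel rail: Runtime = 40 min × 38 = 1520 min = 25.333333… h
heated towel rail: 0.13 kW × 25.333333… h = 3.293333… kWh
space heater: Runtime = 24 h × 42 = 1008 h
space heater: 1.44 kW × 1008 h = 1451.52 kWh
portable air conditioner: 1.01 kW × 38 h = 38.38 kWh
Total energy = 1589.113333… kWh
Cost = 1589.113333… × $0.19 = $301.93

$301.93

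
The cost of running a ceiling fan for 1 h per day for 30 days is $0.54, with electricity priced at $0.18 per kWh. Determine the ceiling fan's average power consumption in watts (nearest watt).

100 W

Energy = $0.54 ÷ $0.18/kWh = 3 kWh
Runtime = 1 h/day × 30 days = 30 h
Power = 3 kWh ÷ 30 h = 0.1 kW = 100 W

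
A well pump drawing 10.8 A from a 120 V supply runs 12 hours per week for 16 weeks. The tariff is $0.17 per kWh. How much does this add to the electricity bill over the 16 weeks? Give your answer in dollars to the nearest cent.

Power = 10.8 A × 120 V = 1296 W = 1.296 kW
Runtime = 12 h/week × 16 weeks = 192 h
Energy = 1.296 kW × 192 h = 248.832 kWh
Cost = 248.832 kWh × $0.17/kWh = $42.30

$42.30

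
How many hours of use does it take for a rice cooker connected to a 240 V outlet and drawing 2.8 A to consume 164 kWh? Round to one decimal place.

244.0 h

Power = 2.8 A × 240 V = 672 W = 0.672 kW
Hours = 164 kWh ÷ 0.672 kW = 244.0 h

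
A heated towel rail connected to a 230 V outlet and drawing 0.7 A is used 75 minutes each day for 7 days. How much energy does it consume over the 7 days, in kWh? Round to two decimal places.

1.41 kWh

Power = 0.7 A × 230 V = 161 W = 0.161 kW
Runtime = 75 min × 7 = 525 min = 8.75 h
Energy = 0.161 kW × 8.75 h = 1.40875 kWh ≈ 1.41 kWh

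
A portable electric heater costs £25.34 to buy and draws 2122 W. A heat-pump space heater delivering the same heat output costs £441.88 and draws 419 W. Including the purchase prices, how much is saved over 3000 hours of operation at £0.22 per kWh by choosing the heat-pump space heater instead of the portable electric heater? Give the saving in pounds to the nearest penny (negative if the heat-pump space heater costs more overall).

£707.44

portable electric heater: £25.34 + (2122/1000) kW × 3000 h × £0.22 = £25.34 + £1400.52 = £1425.86
heat-pump space heater: £441.88 + (419/1000) kW × 3000 h × £0.22 = £441.88 + £276.54 = £718.42
Saving = £1425.86 − £718.42 = £707.44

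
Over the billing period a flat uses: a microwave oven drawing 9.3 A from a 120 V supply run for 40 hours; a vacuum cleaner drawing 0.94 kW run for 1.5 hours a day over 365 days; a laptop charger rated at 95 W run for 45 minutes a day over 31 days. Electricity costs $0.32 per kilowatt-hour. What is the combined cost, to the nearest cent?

$179.68

microwave oven: Power = 9.3 A × 120 V = 1116 W = 1.116 kW
microwave oven: 1.116 kW × 40 h = 44.64 kWh
vacuum cleaner: Runtime = 1.5 h/day × 365 days = 547.5 h
vacuum cleaner: 0.94 kW × 547.5 h = 514.65 kWh
laptop charger: Runtime = 45 min × 31 = 1395 min = 23.25 h
laptop charger: 0.095 kW × 23.25 h = 2.20875 kWh
Total energy = 561.49875 kWh
Cost = 561.49875 × $0.32 = $179.68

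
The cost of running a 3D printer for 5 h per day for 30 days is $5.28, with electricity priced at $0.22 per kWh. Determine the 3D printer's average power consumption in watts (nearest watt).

Energy = $5.28 ÷ $0.22/kWh = 24 kWh
Runtime = 5 h/day × 30 days = 150 h
Power = 24 kWh ÷ 150 h = 0.16 kW = 160 W

160 W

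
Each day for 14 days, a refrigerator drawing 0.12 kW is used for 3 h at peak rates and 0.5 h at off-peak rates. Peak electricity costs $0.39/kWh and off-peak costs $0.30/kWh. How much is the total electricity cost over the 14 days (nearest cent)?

Peak energy = 0.12 kW × 3 h × 14 = 5.04 kWh
Off-peak energy = 0.12 kW × 0.5 h × 14 = 0.84 kWh
Cost = 5.04 × $0.39 + 0.84 × $0.30 = $1.9656 + $0.252 = $2.22

$2.22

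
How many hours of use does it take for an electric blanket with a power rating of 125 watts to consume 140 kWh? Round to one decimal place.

Hours = 140 kWh ÷ 0.125 kW = 1120.0 h

1120.0 h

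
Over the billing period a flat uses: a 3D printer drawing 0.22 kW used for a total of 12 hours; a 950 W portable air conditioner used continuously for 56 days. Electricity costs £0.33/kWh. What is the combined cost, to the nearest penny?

3D printer: 0.22 kW × 12 h = 2.64 kWh
portable air conditioner: Runtime = 24 h × 56 = 1344 h
portable air conditioner: 0.95 kW × 1344 h = 1276.8 kWh
Total energy = 1279.44 kWh
Cost = 1279.44 × £0.33 = £422.22

£422.22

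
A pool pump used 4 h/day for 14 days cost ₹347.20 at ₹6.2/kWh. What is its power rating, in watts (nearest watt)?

1000 W

Energy = ₹347.20 ÷ ₹6.2/kWh = 56 kWh
Runtime = 4 h/day × 14 days = 56 h
Power = 56 kWh ÷ 56 h = 1 kW = 1000 W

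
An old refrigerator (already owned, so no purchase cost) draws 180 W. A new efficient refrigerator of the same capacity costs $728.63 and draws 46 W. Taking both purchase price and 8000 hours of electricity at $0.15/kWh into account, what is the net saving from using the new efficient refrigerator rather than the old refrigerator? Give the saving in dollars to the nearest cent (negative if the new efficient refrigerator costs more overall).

old refrigerator: $0.00 + (180/1000) kW × 8000 h × $0.15 = $0.00 + $216 = $216
new efficient refrigerator: $728.63 + (46/1000) kW × 8000 h × $0.15 = $728.63 + $55.2 = $783.83
Saving = $216 − $783.83 = −$567.83

-$567.83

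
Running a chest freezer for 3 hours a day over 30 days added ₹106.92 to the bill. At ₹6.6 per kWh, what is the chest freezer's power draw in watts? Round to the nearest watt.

Energy = ₹106.92 ÷ ₹6.6/kWh = 16.2 kWh
Runtime = 3 h/day × 30 days = 90 h
Power = 16.2 kWh ÷ 90 h = 0.18 kW = 180 W

180 W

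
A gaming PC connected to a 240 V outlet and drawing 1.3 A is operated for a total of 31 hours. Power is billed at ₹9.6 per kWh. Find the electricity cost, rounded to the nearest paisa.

₹92.85

Power = 1.3 A × 240 V = 312 W = 0.312 kW
Energy = 0.312 kW × 31 h = 9.672 kWh
Cost = 9.672 kWh × ₹9.6/kWh = ₹92.85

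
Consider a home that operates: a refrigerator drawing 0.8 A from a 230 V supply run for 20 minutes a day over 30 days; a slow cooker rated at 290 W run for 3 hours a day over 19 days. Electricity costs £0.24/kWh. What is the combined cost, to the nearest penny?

refrigerator: Power = 0.8 A × 230 V = 184 W = 0.184 kW
refrigerator: Runtime = 20 min × 30 = 600 min = 10 h
refrigerator: 0.184 kW × 10 h = 1.84 kWh
slow cooker: Runtime = 3 h/day × 19 days = 57 h
slow cooker: 0.29 kW × 57 h = 16.53 kWh
Total energy = 18.37 kWh
Cost = 18.37 × £0.24 = £4.41

£4.41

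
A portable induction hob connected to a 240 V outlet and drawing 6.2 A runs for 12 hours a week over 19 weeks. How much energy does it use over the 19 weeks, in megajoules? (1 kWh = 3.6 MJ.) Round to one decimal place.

Power = 6.2 A × 240 V = 1488 W = 1.488 kW
Runtime = 12 h/week × 19 weeks = 228 h
Energy = 1.488 kW × 228 h = 339.264 kWh
= 339.264 × 3.6 MJ = 1221.4 MJ

1221.4 MJ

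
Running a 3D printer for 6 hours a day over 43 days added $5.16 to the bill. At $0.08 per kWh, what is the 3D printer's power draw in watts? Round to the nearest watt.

Energy = $5.16 ÷ $0.08/kWh = 64.5 kWh
Runtime = 6 h/day × 43 days = 258 h
Power = 64.5 kWh ÷ 258 h = 0.25 kW = 250 W

250 W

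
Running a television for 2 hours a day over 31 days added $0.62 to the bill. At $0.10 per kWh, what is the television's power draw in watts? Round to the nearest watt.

100 W

Energy = $0.62 ÷ $0.10/kWh = 6.2 kWh
Runtime = 2 h/day × 31 days = 62 h
Power = 6.2 kWh ÷ 62 h = 0.1 kW = 100 W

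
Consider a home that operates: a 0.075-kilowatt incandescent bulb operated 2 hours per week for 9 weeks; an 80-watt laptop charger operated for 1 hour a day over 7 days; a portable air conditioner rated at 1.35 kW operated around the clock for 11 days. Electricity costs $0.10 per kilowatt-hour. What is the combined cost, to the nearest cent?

$35.83

incandescent bulb: Runtime = 2 h/week × 9 weeks = 18 h
incandescent bulb: 0.075 kW × 18 h = 1.35 kWh
laptop charger: Runtime = 1 h/day × 7 days = 7 h
laptop charger: 0.08 kW × 7 h = 0.56 kWh
portable air conditioner: Runtime = 24 h × 11 = 264 h
portable air conditioner: 1.35 kW × 264 h = 356.4 kWh
Total energy = 358.31 kWh
Cost = 358.31 × $0.10 = $35.83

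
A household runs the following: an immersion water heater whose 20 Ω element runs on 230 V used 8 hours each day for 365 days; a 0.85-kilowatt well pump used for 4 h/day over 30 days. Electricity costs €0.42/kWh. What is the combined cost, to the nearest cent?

immersion water heater: Power = V²/R = 230²/20 = 2645 W = 2.645 kW
immersion water heater: Runtime = 8 h/day × 365 days = 2920 h
immersion water heater: 2.645 kW × 2920 h = 7723.4 kWh
well pump: Runtime = 4 h/day × 30 days = 120 h
well pump: 0.85 kW × 120 h = 102 kWh
Total energy = 7825.4 kWh
Cost = 7825.4 × €0.42 = €3286.67

€3286.67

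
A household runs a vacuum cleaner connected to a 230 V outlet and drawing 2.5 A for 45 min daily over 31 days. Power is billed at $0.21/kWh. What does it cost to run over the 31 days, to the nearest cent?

$2.81

Power = 2.5 A × 230 V = 575 W = 0.575 kW
Runtime = 45 min × 31 = 1395 min = 23.25 h
Energy = 0.575 kW × 23.25 h = 13.36875 kWh
Cost = 13.36875 kWh × $0.21/kWh = $2.81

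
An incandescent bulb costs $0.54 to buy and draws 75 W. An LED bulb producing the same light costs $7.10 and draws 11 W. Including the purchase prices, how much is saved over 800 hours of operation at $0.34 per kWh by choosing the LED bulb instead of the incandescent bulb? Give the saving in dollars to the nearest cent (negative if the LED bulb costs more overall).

$10.85

incandescent bulb: $0.54 + (75/1000) kW × 800 h × $0.34 = $0.54 + $20.4 = $20.94
LED bulb: $7.10 + (11/1000) kW × 800 h × $0.34 = $7.10 + $2.992 = $10.092
Saving = $20.94 − $10.092 = $10.848 → $10.85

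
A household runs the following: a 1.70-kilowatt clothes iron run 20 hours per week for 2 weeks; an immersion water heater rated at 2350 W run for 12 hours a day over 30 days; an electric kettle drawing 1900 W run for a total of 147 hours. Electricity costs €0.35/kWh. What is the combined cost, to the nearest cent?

clothes iron: Runtime = 20 h/week × 2 weeks = 40 h
clothes iron: 1.7 kW × 40 h = 68 kWh
immersion water heater: Runtime = 12 h/day × 30 days = 360 h
immersion water heater: 2.35 kW × 360 h = 846 kWh
electric kettle: 1.9 kW × 147 h = 279.3 kWh
Total energy = 1193.3 kWh
Cost = 1193.3 × €0.35 = €417.66

€417.66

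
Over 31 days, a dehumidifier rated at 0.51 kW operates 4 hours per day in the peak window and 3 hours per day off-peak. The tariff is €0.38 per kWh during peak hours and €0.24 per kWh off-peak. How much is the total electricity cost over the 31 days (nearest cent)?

€35.41

Peak energy = 0.51 kW × 4 h × 31 = 63.24 kWh
Off-peak energy = 0.51 kW × 3 h × 31 = 47.43 kWh
Cost = 63.24 × €0.38 + 47.43 × €0.24 = €24.0312 + €11.3832 = €35.41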